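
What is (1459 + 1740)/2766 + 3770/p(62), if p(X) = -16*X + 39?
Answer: -7379173/2635998 ≈ -2.7994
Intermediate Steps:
p(X) = 39 - 16*X
(1459 + 1740)/2766 + 3770/p(62) = (1459 + 1740)/2766 + 3770/(39 - 16*62) = 3199*(1/2766) + 3770/(39 - 992) = 3199/2766 + 3770/(-953) = 3199/2766 + 3770*(-1/953) = 3199/2766 - 3770/953 = -7379173/2635998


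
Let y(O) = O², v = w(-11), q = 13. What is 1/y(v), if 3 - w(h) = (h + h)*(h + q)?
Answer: 1/2209 ≈ 0.00045269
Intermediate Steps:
w(h) = 3 - 2*h*(13 + h) (w(h) = 3 - (h + h)*(h + 13) = 3 - 2*h*(13 + h))
v = 47 (v = 3 - 26*(-11) - 2*(-11)² = 3 + 286 - 2*121 = 3 + 286 - 242 = 47)
1/y(v) = 1/(47²) = 1/2209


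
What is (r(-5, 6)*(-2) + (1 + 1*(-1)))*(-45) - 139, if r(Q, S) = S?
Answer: 401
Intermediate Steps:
(r(-5, 6)*(-2) + (1 + 1*(-1)))*(-45) - 139 = (6*(-2) + (1 + 1*(-1)))*(-45) - 139 = (-12 + (1 - 1))*(-45) - 139 = (-12 + 0)*(-45) - 139 = -12*(-45) - 139 = 540 - 139 = 401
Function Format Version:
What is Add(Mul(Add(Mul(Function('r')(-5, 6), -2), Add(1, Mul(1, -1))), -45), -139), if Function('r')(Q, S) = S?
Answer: 401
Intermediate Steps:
Add(Mul(Add(Mul(Function('r')(-5, 6), -2), Add(1, Mul(1, -1))), -45), -139) = Add(Mul(Add(Mul(6, -2), Add(1, Mul(1, -1))), -45), -139) = Add(Mul(Add(-12, Add(1, -1)), -45), -139) = Add(Mul(Add(-12, 0), -45), -139) = Add(Mul(-12, -45), -139) = Add(540, -139) = 401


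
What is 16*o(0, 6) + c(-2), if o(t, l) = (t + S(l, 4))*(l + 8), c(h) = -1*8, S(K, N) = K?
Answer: 1336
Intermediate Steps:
c(h) = -8
o(t, l) = (8 + l)*(l + t) (o(t, l) = (t + l)*(l + 8) = (l + t)*(8 + l) = (8 + l)*(l + t))
16*o(0, 6) + c(-2) = 16*(6² + 8*6 + 8*0 + 6*0) - 8 = 16*(36 + 48 + 0 + 0) - 8 = 16*84 - 8 = 1344 - 8 = 1336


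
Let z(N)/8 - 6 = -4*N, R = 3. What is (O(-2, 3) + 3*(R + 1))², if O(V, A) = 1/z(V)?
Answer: 1809025/12544 ≈ 144.21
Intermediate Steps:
z(N) = 48 - 32*N (z(N) = 48 + 8*(-4*N) = 48 - 32*N)
O(V, A) = 1/(48 - 32*V)
(O(-2, 3) + 3*(R + 1))² = (-1/(-48 + 32*(-2)) + 3*(3 + 1))² = (-1/(-48 - 64) + 3*4)² = (-1/(-112) + 12)² = (-1*(-1/112) + 12)² = (1/112 + 12)² = (1345/112)² = 1809025/12544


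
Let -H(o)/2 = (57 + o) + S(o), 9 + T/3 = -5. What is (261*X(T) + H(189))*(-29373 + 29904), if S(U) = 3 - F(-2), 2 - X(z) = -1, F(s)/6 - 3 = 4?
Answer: 195939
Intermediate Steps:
T = -42 (T = -27 + 3*(-5) = -27 - 15 = -42)
F(s) = 42 (F(s) = 18 + 6*4 = 18 + 24 = 42)
X(z) = 3 (X(z) = 2 - 1*(-1) = 2 + 1 = 3)
S(U) = -39 (S(U) = 3 - 1*42 = 3 - 42 = -39)
H(o) = -36 - 2*o (H(o) = -2*((57 + o) - 39) = -2*(18 + o) = -36 - 2*o)
(261*X(T) + H(189))*(-29373 + 29904) = (261*3 + (-36 - 2*189))*(-29373 + 29904) = (783 + (-36 - 378))*531 = (783 - 414)*531 = 369*531 = 195939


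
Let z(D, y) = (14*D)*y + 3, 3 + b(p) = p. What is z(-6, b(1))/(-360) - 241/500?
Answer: -957/1000 ≈ -0.95700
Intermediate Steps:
b(p) = -3 + p
z(D, y) = 3 + 14*D*y (z(D, y) = 14*D*y + 3 = 3 + 14*D*y)
z(-6, b(1))/(-360) - 241/500 = (3 + 14*(-6)*(-3 + 1))/(-360) - 241/500 = (3 + 14*(-6)*(-2))*(-1/360) - 241*1/500 = (3 + 168)*(-1/360) - 241/500 = 171*(-1/360) - 241/500 = -19/40 - 241/500 = -957/1000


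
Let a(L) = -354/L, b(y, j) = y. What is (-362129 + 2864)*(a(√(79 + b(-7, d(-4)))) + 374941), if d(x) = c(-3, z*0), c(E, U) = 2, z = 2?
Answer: -134703178365 + 21196635*√2/2 ≈ -1.3469e+11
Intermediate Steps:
d(x) = 2
(-362129 + 2864)*(a(√(79 + b(-7, d(-4)))) + 374941) = (-362129 + 2864)*(-354/√(79 - 7) + 374941) = -359265*(-354*√2/12 + 374941) = -359265*(-59*√2/2 + 374941) = -359265*(374941 - 59*√2/2) = -134703178365 + 21196635*√2/2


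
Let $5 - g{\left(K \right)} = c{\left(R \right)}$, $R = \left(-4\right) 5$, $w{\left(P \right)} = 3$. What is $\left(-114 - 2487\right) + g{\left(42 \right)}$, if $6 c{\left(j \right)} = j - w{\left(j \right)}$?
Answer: $- \frac{15553}{6} \approx -2592.2$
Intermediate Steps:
$R = -20$
$c{\left(j \right)} = - \frac{1}{2} + \frac{j}{6}$ ($c{\left(j \right)} = \frac{j - 3}{6} = \frac{-3 + j}{6} = - \frac{1}{2} + \frac{j}{6}$)
$g{\left(K \right)} = \frac{53}{6}$ ($g{\left(K \right)} = 5 - \left(- \frac{1}{2} + \frac{1}{6} \left(-20\right)\right) = 5 - \left(- \frac{1}{2} - \frac{10}{3}\right) = 5 - - \frac{23}{6} = 5 + \frac{23}{6} = \frac{53}{6}$)
$\left(-114 - 2487\right) + g{\left(42 \right)} = \left(-114 - 2487\right) + \frac{53}{6} = -2601 + \frac{53}{6} = - \frac{15553}{6}$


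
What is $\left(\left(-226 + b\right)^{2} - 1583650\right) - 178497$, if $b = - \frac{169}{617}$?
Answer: $- \frac{651338747962}{380689} \approx -1.7109 \cdot 10^{6}$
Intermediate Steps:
$b = - \frac{169}{617}$ ($b = \left(-169\right) \frac{1}{617} = - \frac{169}{617} \approx -0.27391$)
$\left(\left(-226 + b\right)^{2} - 1583650\right) - 178497 = \left(\left(-226 - \frac{169}{617}\right)^{2} - 1583650\right) - 178497 = \left(\left(- \frac{139611}{617}\right)^{2} - 1583650\right) - 178497 = \left(\frac{19491231321}{380689} - 1583650\right) - 178497 = - \frac{583386903529}{380689} - 178497 = - \frac{651338747962}{380689}$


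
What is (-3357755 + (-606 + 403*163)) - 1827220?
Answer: -5119892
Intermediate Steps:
(-3357755 + (-606 + 403*163)) - 1827220 = (-3357755 + (-606 + 65689)) - 1827220 = (-3357755 + 65083) - 1827220 = -3292672 - 1827220 = -5119892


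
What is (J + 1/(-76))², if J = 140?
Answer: 113188321/5776 ≈ 19596.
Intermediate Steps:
(J + 1/(-76))² = (140 + 1/(-76))² = (140 - 1/76)² = (10639/76)² = 113188321/5776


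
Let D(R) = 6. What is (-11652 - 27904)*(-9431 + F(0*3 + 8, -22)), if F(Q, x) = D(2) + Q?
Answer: 372498852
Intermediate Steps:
F(Q, x) = 6 + Q
(-11652 - 27904)*(-9431 + F(0*3 + 8, -22)) = (-11652 - 27904)*(-9431 + (6 + (0*3 + 8))) = -39556*(-9431 + (6 + (0 + 8))) = -39556*(-9431 + (6 + 8)) = -39556*(-9431 + 14) = -39556*(-9417) = 372498852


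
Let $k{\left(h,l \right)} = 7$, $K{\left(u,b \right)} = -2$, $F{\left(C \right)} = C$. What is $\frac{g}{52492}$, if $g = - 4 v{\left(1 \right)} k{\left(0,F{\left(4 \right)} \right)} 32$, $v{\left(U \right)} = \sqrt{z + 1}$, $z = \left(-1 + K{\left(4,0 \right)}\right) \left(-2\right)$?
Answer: $- \frac{224 \sqrt{7}}{13123} \approx -0.045161$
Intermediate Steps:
$z = 6$ ($z = \left(-1 - 2\right) \left(-2\right) = \left(-3\right) \left(-2\right) = 6$)
$v{\left(U \right)} = \sqrt{7}$ ($v{\left(U \right)} = \sqrt{6 + 1} = \sqrt{7}$)
$g = - 896 \sqrt{7}$ ($g = - 4 \sqrt{7} \cdot 7 \cdot 32 = - 28 \sqrt{7} \cdot 32 = - 896 \sqrt{7} \approx -2370.6$)
$\frac{g}{52492} = \frac{\left(-896\right) \sqrt{7}}{52492} = - 896 \sqrt{7} \cdot \frac{1}{52492} = - \frac{224 \sqrt{7}}{13123}$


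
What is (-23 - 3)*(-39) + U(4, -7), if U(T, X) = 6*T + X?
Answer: 1031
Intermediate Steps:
U(T, X) = X + 6*T
(-23 - 3)*(-39) + U(4, -7) = (-23 - 3)*(-39) + (-7 + 6*4) = -26*(-39) + (-7 + 24) = 1014 + 17 = 1031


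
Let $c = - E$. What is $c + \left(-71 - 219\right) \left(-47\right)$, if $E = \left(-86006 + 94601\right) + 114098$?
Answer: $-109063$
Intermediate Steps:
$E = 122693$ ($E = 8595 + 114098 = 122693$)
$c = -122693$ ($c = \left(-1\right) 122693 = -122693$)
$c + \left(-71 - 219\right) \left(-47\right) = -122693 + \left(-71 - 219\right) \left(-47\right) = -122693 - -13630 = -122693 + 13630 = -109063$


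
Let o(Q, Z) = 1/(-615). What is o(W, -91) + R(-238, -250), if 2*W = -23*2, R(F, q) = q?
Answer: -153751/615 ≈ -250.00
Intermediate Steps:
W = -23 (W = (-23*2)/2 = (1/2)*(-46) = -23)
o(Q, Z) = -1/615
o(W, -91) + R(-238, -250) = -1/615 - 250 = -153751/615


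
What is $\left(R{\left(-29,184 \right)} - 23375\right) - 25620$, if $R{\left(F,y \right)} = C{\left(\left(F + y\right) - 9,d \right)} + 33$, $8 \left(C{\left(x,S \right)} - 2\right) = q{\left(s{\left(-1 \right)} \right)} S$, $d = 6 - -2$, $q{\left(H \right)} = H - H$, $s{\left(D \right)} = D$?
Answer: $-48960$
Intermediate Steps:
$q{\left(H \right)} = 0$
$d = 8$ ($d = 6 + 2 = 8$)
$C{\left(x,S \right)} = 2$ ($C{\left(x,S \right)} = 2 + \frac{0 S}{8} = 2 + \frac{1}{8} \cdot 0 = 2 + 0 = 2$)
$R{\left(F,y \right)} = 35$ ($R{\left(F,y \right)} = 2 + 33 = 35$)
$\left(R{\left(-29,184 \right)} - 23375\right) - 25620 = \left(35 - 23375\right) - 25620 = -23340 - 25620 = -48960$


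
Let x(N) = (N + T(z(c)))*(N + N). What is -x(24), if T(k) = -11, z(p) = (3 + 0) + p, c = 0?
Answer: -624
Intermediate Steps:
z(p) = 3 + p
x(N) = 2*N*(-11 + N) (x(N) = (N - 11)*(N + N) = (-11 + N)*(2*N) = 2*N*(-11 + N))
-x(24) = -2*24*(-11 + 24) = -2*24*13 = -1*624 = -624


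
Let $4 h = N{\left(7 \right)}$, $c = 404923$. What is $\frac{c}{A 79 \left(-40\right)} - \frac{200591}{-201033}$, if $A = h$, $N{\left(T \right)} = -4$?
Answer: $\frac{82036753019}{635264280} \approx 129.14$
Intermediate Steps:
$h = -1$ ($h = \frac{1}{4} \left(-4\right) = -1$)
$A = -1$
$\frac{c}{A 79 \left(-40\right)} - \frac{200591}{-201033} = \frac{404923}{\left(-1\right) 79 \left(-40\right)} - \frac{200591}{-201033} = \frac{404923}{\left(-79\right) \left(-40\right)} - - \frac{200591}{201033} = \frac{404923}{3160} + \frac{200591}{201033} = \frac{82036753019}{635264280}$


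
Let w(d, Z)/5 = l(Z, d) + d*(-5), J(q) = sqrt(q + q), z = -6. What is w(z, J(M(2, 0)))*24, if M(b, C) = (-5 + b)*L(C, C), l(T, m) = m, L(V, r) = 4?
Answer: 2880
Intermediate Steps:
M(b, C) = -20 + 4*b (M(b, C) = (-5 + b)*4 = -20 + 4*b)
J(q) = sqrt(2)*sqrt(q) (J(q) = sqrt(2*q) = sqrt(2)*sqrt(q))
w(d, Z) = -20*d (w(d, Z) = 5*(d + d*(-5)) = 5*(d - 5*d) = 5*(-4*d) = -20*d)
w(z, J(M(2, 0)))*24 = -20*(-6)*24 = 120*24 = 2880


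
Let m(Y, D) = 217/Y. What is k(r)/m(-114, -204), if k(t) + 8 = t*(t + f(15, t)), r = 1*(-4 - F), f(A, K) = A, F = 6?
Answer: 6612/217 ≈ 30.470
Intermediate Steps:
r = -10 (r = 1*(-4 - 1*6) = 1*(-4 - 6) = 1*(-10) = -10)
k(t) = -8 + t*(15 + t) (k(t) = -8 + t*(t + 15) = -8 + t*(15 + t))
k(r)/m(-114, -204) = (-8 + (-10)² + 15*(-10))/((217/(-114))) = (-8 + 100 - 150)/((217*(-1/114))) = -58/(-217/114) = -58*(-114/217) = 6612/217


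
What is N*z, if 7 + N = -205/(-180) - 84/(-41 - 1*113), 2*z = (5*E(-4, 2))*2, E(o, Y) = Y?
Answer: -10525/198 ≈ -53.157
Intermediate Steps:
z = 10 (z = ((5*2)*2)/2 = (10*2)/2 = (1/2)*20 = 10)
N = -2105/396 (N = -7 + (-205/(-180) - 84/(-41 - 1*113)) = -7 + (-205*(-1/180) - 84/(-41 - 113)) = -7 + (41/36 - 84/(-154)) = -7 + (41/36 - 84*(-1/154)) = -7 + (41/36 + 6/11) = -7 + 667/396 = -2105/396 ≈ -5.3157)
N*z = -2105/396*10 = -10525/198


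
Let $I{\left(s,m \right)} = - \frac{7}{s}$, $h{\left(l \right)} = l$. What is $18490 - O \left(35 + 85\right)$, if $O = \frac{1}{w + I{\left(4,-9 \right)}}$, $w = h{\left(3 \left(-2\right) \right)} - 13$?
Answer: $\frac{1535150}{83} \approx 18496.0$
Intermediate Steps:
$w = -19$ ($w = 3 \left(-2\right) - 13 = -6 - 13 = -19$)
$O = - \frac{4}{83}$ ($O = \frac{1}{-19 - \frac{7}{4}} = \frac{1}{- \frac{83}{4}} = - \frac{4}{83} \approx -0.048193$)
$18490 - O \left(35 + 85\right) = 18490 - - \frac{4 \left(35 + 85\right)}{83} = 18490 - \left(- \frac{4}{83}\right) 120 = 18490 - - \frac{480}{83} = 18490 + \frac{480}{83} = \frac{1535150}{83}$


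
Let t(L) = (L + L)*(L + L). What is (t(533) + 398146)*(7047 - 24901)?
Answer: -27396998708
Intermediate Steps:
t(L) = 4*L**2 (t(L) = (2*L)*(2*L) = 4*L**2)
(t(533) + 398146)*(7047 - 24901) = (4*533**2 + 398146)*(7047 - 24901) = (4*284089 + 398146)*(-17854) = (1136356 + 398146)*(-17854) = 1534502*(-17854) = -27396998708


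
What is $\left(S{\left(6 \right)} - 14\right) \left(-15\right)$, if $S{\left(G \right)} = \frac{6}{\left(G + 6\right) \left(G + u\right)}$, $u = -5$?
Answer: $\frac{405}{2} \approx 202.5$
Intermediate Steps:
$S{\left(G \right)} = \frac{6}{\left(-5 + G\right) \left(6 + G\right)}$ ($S{\left(G \right)} = \frac{6}{\left(G + 6\right) \left(G - 5\right)} = \frac{6}{\left(6 + G\right) \left(-5 + G\right)} = \frac{6}{\left(-5 + G\right) \left(6 + G\right)}$)
$\left(S{\left(6 \right)} - 14\right) \left(-15\right) = \left(\frac{6}{-30 + 6 + 6^{2}} - 14\right) \left(-15\right) = \left(\frac{6}{-30 + 6 + 36} - 14\right) \left(-15\right) = \left(\frac{6}{12} - 14\right) \left(-15\right) = \left(6 \cdot \frac{1}{12} - 14\right) \left(-15\right) = \left(\frac{1}{2} - 14\right) \left(-15\right) = \left(- \frac{27}{2}\right) \left(-15\right) = \frac{405}{2}$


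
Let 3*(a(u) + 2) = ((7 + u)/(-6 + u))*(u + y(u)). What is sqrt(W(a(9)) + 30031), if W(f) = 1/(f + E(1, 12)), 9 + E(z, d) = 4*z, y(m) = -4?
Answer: 2*sqrt(2169778)/17 ≈ 173.30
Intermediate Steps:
E(z, d) = -9 + 4*z
a(u) = -2 + (-4 + u)*(7 + u)/(3*(-6 + u)) (a(u) = -2 + (((7 + u)/(-6 + u))*(u - 4))/3 = -2 + (((7 + u)/(-6 + u))*(-4 + u))/3 = -2 + ((-4 + u)*(7 + u)/(-6 + u))/3 = -2 + (-4 + u)*(7 + u)/(3*(-6 + u)))
W(f) = 1/(-5 + f) (W(f) = 1/(f + (-9 + 4*1)) = 1/(f + (-9 + 4)) = 1/(f - 5) = 1/(-5 + f))
sqrt(W(a(9)) + 30031) = sqrt(1/(-5 + (8 + 9**2 - 3*9)/(3*(-6 + 9))) + 30031) = sqrt(1/(-5 + (1/3)*(8 + 81 - 27)/3) + 30031) = sqrt(1/(-5 + (1/3)*(1/3)*62) + 30031) = sqrt(1/(-5 + 62/9) + 30031) = sqrt(1/(17/9) + 30031) = sqrt(9/17 + 30031) = sqrt(510536/17) = 2*sqrt(2169778)/17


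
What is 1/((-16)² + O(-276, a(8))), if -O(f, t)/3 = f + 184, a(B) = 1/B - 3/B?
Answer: 1/532 ≈ 0.0018797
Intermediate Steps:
a(B) = -2/B (a(B) = 1/B - 3/B = -2/B)
O(f, t) = -552 - 3*f (O(f, t) = -3*(f + 184) = -3*(184 + f) = -552 - 3*f)
1/((-16)² + O(-276, a(8))) = 1/((-16)² + (-552 - 3*(-276))) = 1/(256 + (-552 + 828)) = 1/(256 + 276) = 1/532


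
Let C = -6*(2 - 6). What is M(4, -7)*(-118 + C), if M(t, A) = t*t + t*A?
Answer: 1128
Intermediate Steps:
M(t, A) = t² + A*t
C = 24 (C = -6*(-4) = 24)
M(4, -7)*(-118 + C) = (4*(-7 + 4))*(-118 + 24) = (4*(-3))*(-94) = -12*(-94) = 1128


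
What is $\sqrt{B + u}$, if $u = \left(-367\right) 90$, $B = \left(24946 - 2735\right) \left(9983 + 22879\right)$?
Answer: $2 \sqrt{182466213} \approx 27016.0$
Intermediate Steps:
$B = 729897882$ ($B = 22211 \cdot 32862 = 729897882$)
$u = -33030$
$\sqrt{B + u} = \sqrt{729897882 - 33030} = \sqrt{729864852} = 2 \sqrt{182466213}$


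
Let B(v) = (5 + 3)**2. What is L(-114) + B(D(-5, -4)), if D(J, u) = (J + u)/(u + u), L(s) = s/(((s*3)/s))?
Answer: 26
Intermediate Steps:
L(s) = s/3 (L(s) = s/(((3*s)/s)) = s/3)
D(J, u) = (J + u)/(2*u) (D(J, u) = (J + u)/((2*u)) = (J + u)*(1/(2*u)) = (J + u)/(2*u))
B(v) = 64 (B(v) = 8**2 = 64)
L(-114) + B(D(-5, -4)) = (1/3)*(-114) + 64 = -38 + 64 = 26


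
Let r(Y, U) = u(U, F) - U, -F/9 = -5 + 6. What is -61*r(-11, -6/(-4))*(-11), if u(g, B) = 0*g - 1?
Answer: -3355/2 ≈ -1677.5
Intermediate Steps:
F = -9 (F = -9*(-5 + 6) = -9*1 = -9)
u(g, B) = -1 (u(g, B) = 0 - 1 = -1)
r(Y, U) = -1 - U
-61*r(-11, -6/(-4))*(-11) = -61*(-1 - (-6)/(-4))*(-11) = -61*(-1 - (-6)*(-1)/4)*(-11) = -61*(-1 - 1*3/2)*(-11) = -61*(-1 - 3/2)*(-11) = -61*(-5/2)*(-11) = (305/2)*(-11) = -3355/2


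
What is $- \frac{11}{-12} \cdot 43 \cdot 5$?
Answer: $\frac{2365}{12} \approx 197.08$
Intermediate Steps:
$- \frac{11}{-12} \cdot 43 \cdot 5 = \left(-11\right) \left(- \frac{1}{12}\right) 43 \cdot 5 = \frac{11}{12} \cdot 43 \cdot 5 = \frac{473}{12} \cdot 5 = \frac{2365}{12}$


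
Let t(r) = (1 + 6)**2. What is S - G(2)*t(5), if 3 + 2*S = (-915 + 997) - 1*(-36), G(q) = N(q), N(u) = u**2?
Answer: -277/2 ≈ -138.50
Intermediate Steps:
G(q) = q**2
t(r) = 49 (t(r) = 7**2 = 49)
S = 115/2 (S = -3/2 + ((-915 + 997) - 1*(-36))/2 = -3/2 + (82 + 36)/2 = -3/2 + (1/2)*118 = -3/2 + 59 = 115/2 ≈ 57.500)
S - G(2)*t(5) = 115/2 - 2**2*49 = 115/2 - 4*49 = 115/2 - 1*196 = 115/2 - 196 = -277/2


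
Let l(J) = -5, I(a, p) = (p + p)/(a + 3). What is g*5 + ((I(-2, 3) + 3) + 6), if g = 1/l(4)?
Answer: 14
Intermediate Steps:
I(a, p) = 2*p/(3 + a) (I(a, p) = (2*p)/(3 + a) = 2*p/(3 + a))
g = -⅕ (g = 1/(-5) = -⅕ ≈ -0.20000)
g*5 + ((I(-2, 3) + 3) + 6) = -⅕*5 + ((2*3/(3 - 2) + 3) + 6) = -1 + ((2*3/1 + 3) + 6) = -1 + ((2*3*1 + 3) + 6) = -1 + ((6 + 3) + 6) = -1 + (9 + 6) = -1 + 15 = 14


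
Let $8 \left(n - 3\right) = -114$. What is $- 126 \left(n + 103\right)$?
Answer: $- \frac{23121}{2} \approx -11561.0$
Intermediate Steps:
$n = - \frac{45}{4}$ ($n = 3 + \frac{1}{8} \left(-114\right) = 3 - \frac{57}{4} = - \frac{45}{4} \approx -11.25$)
$- 126 \left(n + 103\right) = - 126 \left(- \frac{45}{4} + 103\right) = \left(-126\right) \frac{367}{4} = - \frac{23121}{2}$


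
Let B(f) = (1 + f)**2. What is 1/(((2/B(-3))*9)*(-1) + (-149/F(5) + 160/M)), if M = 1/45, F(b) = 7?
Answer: 14/100439 ≈ 0.00013939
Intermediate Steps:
M = 1/45 ≈ 0.022222
1/(((2/B(-3))*9)*(-1) + (-149/F(5) + 160/M)) = 1/(((2/((1 - 3)**2))*9)*(-1) + (-149/7 + 160/(1/45))) = 1/(((2/((-2)**2))*9)*(-1) + (-149*1/7 + 160*45)) = 1/(((2/4)*9)*(-1) + (-149/7 + 7200)) = 1/(((2*(1/4))*9)*(-1) + 50251/7) = 1/(((1/2)*9)*(-1) + 50251/7) = 1/((9/2)*(-1) + 50251/7) = 1/(-9/2 + 50251/7) = 1/(100439/14) = 14/100439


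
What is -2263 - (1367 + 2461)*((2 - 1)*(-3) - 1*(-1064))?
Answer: -4063771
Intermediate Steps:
-2263 - (1367 + 2461)*((2 - 1)*(-3) - 1*(-1064)) = -2263 - 3828*(1*(-3) + 1064) = -2263 - 3828*(-3 + 1064) = -2263 - 3828*1061 = -2263 - 1*4061508 = -2263 - 4061508 = -4063771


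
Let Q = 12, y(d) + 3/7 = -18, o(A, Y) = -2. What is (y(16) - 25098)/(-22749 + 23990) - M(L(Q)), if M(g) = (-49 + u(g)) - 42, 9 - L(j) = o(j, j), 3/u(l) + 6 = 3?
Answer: 623389/8687 ≈ 71.761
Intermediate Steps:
u(l) = -1 (u(l) = 3/(-6 + 3) = 3/(-3) = 3*(-1/3) = -1)
y(d) = -129/7 (y(d) = -3/7 - 18 = -129/7)
L(j) = 11 (L(j) = 9 - 1*(-2) = 9 + 2 = 11)
M(g) = -92 (M(g) = (-49 - 1) - 42 = -50 - 42 = -92)
(y(16) - 25098)/(-22749 + 23990) - M(L(Q)) = (-129/7 - 25098)/(-22749 + 23990) - 1*(-92) = -175815/7/1241 + 92 = -175815/7*1/1241 + 92 = -175815/8687 + 92 = 623389/8687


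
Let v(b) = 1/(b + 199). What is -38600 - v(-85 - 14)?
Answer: -3860001/100 ≈ -38600.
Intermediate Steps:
v(b) = 1/(199 + b)
-38600 - v(-85 - 14) = -38600 - 1/(199 + (-85 - 14)) = -38600 - 1/(199 - 99) = -38600 - 1/100 = -3860001/100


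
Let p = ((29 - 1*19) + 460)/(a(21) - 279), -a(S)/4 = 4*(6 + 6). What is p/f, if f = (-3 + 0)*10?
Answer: 47/1413 ≈ 0.033263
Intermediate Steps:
a(S) = -192 (a(S) = -16*(6 + 6) = -16*12 = -4*48 = -192)
f = -30 (f = -3*10 = -30)
p = -470/471 (p = ((29 - 1*19) + 460)/(-192 - 279) = ((29 - 19) + 460)/(-471) = (10 + 460)*(-1/471) = 470*(-1/471) = -470/471 ≈ -0.99788)
p/f = -470/471/(-30) = -470/471*(-1/30) = 47/1413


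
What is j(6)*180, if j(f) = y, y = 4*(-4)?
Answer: -2880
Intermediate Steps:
y = -16
j(f) = -16
j(6)*180 = -16*180 = -2880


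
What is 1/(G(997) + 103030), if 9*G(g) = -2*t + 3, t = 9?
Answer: 3/309085 ≈ 9.7061e-6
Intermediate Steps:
G(g) = -5/3 (G(g) = (-2*9 + 3)/9 = (-18 + 3)/9 = (⅑)*(-15) = -5/3)
1/(G(997) + 103030) = 1/(-5/3 + 103030) = 1/(309085/3) = 3/309085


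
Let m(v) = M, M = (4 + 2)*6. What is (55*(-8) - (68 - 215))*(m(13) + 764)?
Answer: -234400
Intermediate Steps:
M = 36 (M = 6*6 = 36)
m(v) = 36
(55*(-8) - (68 - 215))*(m(13) + 764) = (55*(-8) - (68 - 215))*(36 + 764) = (-440 - 1*(-147))*800 = (-440 + 147)*800 = -293*800 = -234400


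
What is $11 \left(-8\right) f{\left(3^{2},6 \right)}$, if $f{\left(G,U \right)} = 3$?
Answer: $-264$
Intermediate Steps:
$11 \left(-8\right) f{\left(3^{2},6 \right)} = 11 \left(-8\right) 3 = \left(-88\right) 3 = -264$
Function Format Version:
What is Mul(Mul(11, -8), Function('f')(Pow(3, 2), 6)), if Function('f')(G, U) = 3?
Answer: -264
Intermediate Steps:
Mul(Mul(11, -8), Function('f')(Pow(3, 2), 6)) = Mul(Mul(11, -8), 3) = Mul(-88, 3) = -264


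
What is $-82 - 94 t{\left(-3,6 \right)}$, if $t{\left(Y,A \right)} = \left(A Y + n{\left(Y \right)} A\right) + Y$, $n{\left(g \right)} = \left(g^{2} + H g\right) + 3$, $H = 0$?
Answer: $-4876$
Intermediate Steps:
$n{\left(g \right)} = 3 + g^{2}$ ($n{\left(g \right)} = \left(g^{2} + 0 g\right) + 3 = \left(g^{2} + 0\right) + 3 = g^{2} + 3 = 3 + g^{2}$)
$t{\left(Y,A \right)} = Y + A Y + A \left(3 + Y^{2}\right)$ ($t{\left(Y,A \right)} = \left(A Y + \left(3 + Y^{2}\right) A\right) + Y = \left(A Y + A \left(3 + Y^{2}\right)\right) + Y = Y + A Y + A \left(3 + Y^{2}\right)$)
$-82 - 94 t{\left(-3,6 \right)} = -82 - 94 \left(-3 + 6 \left(-3\right) + 6 \left(3 + \left(-3\right)^{2}\right)\right) = -82 - 94 \left(-3 - 18 + 6 \left(3 + 9\right)\right) = -82 - 94 \left(-3 - 18 + 6 \cdot 12\right) = -82 - 94 \left(-3 - 18 + 72\right) = -82 - 4794 = -4876$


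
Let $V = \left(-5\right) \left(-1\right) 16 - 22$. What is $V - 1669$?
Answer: $-1611$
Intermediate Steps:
$V = 58$ ($V = 5 \cdot 16 - 22 = 80 - 22 = 58$)
$V - 1669 = 58 - 1669 = -1611$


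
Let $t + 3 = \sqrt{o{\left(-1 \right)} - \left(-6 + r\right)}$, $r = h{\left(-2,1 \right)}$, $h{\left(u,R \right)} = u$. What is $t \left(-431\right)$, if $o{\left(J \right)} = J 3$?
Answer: $1293 - 431 \sqrt{5} \approx 329.25$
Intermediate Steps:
$o{\left(J \right)} = 3 J$
$r = -2$
$t = -3 + \sqrt{5}$ ($t = -3 + \sqrt{3 \left(-1\right) + \left(6 - -2\right)} = -3 + \sqrt{-3 + \left(6 + 2\right)} = -3 + \sqrt{-3 + 8} = -3 + \sqrt{5} \approx -0.76393$)
$t \left(-431\right) = \left(-3 + \sqrt{5}\right) \left(-431\right) = 1293 - 431 \sqrt{5}$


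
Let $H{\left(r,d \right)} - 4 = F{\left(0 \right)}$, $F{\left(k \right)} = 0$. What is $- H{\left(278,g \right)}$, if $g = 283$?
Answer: $-4$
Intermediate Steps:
$H{\left(r,d \right)} = 4$ ($H{\left(r,d \right)} = 4 + 0 = 4$)
$- H{\left(278,g \right)} = \left(-1\right) 4 = -4$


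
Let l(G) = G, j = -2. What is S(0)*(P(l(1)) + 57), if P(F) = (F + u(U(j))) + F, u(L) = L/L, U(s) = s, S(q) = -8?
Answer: -480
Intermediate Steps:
u(L) = 1
P(F) = 1 + 2*F (P(F) = (F + 1) + F = (1 + F) + F = 1 + 2*F)
S(0)*(P(l(1)) + 57) = -8*((1 + 2*1) + 57) = -8*((1 + 2) + 57) = -8*(3 + 57) = -8*60 = -480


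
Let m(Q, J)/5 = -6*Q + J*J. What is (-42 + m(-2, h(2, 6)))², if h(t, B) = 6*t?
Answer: 544644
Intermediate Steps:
m(Q, J) = -30*Q + 5*J² (m(Q, J) = 5*(-6*Q + J*J) = 5*(-6*Q + J²) = 5*(J² - 6*Q) = -30*Q + 5*J²)
(-42 + m(-2, h(2, 6)))² = (-42 + (-30*(-2) + 5*(6*2)²))² = (-42 + (60 + 5*12²))² = (-42 + (60 + 5*144))² = (-42 + (60 + 720))² = (-42 + 780)² = 738² = 544644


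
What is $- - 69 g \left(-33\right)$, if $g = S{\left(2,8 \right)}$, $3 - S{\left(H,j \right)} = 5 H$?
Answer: $15939$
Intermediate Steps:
$S{\left(H,j \right)} = 3 - 5 H$
$g = -7$ ($g = 3 - 10 = -7$)
$- - 69 g \left(-33\right) = - \left(-69\right) \left(-7\right) \left(-33\right) = - 483 \left(-33\right) = \left(-1\right) \left(-15939\right) = 15939$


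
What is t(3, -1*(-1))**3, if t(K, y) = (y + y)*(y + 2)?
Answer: 216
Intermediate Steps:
t(K, y) = 2*y*(2 + y) (t(K, y) = (2*y)*(2 + y) = 2*y*(2 + y))
t(3, -1*(-1))**3 = (2*(-1*(-1))*(2 - 1*(-1)))**3 = (2*1*(2 + 1))**3 = (2*1*3)**3 = 6**3 = 216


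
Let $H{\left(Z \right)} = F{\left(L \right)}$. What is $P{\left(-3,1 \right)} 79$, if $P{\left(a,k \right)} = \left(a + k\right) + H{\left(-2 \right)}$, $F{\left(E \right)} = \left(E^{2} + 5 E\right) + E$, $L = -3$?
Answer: $-869$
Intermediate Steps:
$F{\left(E \right)} = E^{2} + 6 E$
$H{\left(Z \right)} = -9$ ($H{\left(Z \right)} = - 3 \left(6 - 3\right) = \left(-3\right) 3 = -9$)
$P{\left(a,k \right)} = -9 + a + k$ ($P{\left(a,k \right)} = \left(a + k\right) - 9 = -9 + a + k$)
$P{\left(-3,1 \right)} 79 = \left(-9 - 3 + 1\right) 79 = \left(-11\right) 79 = -869$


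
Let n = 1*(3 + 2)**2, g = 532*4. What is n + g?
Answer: 2153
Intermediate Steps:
g = 2128
n = 25 (n = 1*5**2 = 1*25 = 25)
n + g = 25 + 2128 = 2153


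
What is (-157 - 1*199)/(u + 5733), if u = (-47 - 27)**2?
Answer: -356/11209 ≈ -0.031760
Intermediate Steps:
u = 5476 (u = (-74)**2 = 5476)
(-157 - 1*199)/(u + 5733) = (-157 - 1*199)/(5476 + 5733) = (-157 - 199)/11209 = -356*1/11209 = -356/11209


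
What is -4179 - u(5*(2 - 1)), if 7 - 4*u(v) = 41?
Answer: -8341/2 ≈ -4170.5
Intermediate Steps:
u(v) = -17/2 (u(v) = 7/4 - ¼*41 = 7/4 - 41/4 = -17/2)
-4179 - u(5*(2 - 1)) = -4179 - 1*(-17/2) = -4179 + 17/2 = -8341/2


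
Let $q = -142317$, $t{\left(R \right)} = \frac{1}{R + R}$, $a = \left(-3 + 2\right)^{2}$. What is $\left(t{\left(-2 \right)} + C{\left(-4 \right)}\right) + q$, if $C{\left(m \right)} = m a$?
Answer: $- \frac{569285}{4} \approx -1.4232 \cdot 10^{5}$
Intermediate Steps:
$a = 1$ ($a = \left(-1\right)^{2} = 1$)
$C{\left(m \right)} = m$ ($C{\left(m \right)} = m 1 = m$)
$t{\left(R \right)} = \frac{1}{2 R}$
$\left(t{\left(-2 \right)} + C{\left(-4 \right)}\right) + q = \left(\frac{1}{2 \left(-2\right)} - 4\right) - 142317 = \left(\frac{1}{2} \left(- \frac{1}{2}\right) - 4\right) - 142317 = \left(- \frac{1}{4} - 4\right) - 142317 = - \frac{17}{4} - 142317 = - \frac{569285}{4}$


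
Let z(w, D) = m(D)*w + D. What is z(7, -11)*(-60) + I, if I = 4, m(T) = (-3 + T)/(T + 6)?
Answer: -512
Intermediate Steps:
m(T) = (-3 + T)/(6 + T)
z(w, D) = D + w*(-3 + D)/(6 + D) (z(w, D) = ((-3 + D)/(6 + D))*w + D = w*(-3 + D)/(6 + D) + D = D + w*(-3 + D)/(6 + D))
z(7, -11)*(-60) + I = ((-11*(6 - 11) + 7*(-3 - 11))/(6 - 11))*(-60) + 4 = ((-11*(-5) + 7*(-14))/(-5))*(-60) + 4 = -(55 - 98)/5*(-60) + 4 = -1/5*(-43)*(-60) + 4 = (43/5)*(-60) + 4 = -516 + 4 = -512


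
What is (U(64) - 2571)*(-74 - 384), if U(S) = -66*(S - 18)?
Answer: 2568006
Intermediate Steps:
U(S) = 1188 - 66*S (U(S) = -66*(-18 + S) = 1188 - 66*S)
(U(64) - 2571)*(-74 - 384) = ((1188 - 66*64) - 2571)*(-74 - 384) = ((1188 - 4224) - 2571)*(-458) = (-3036 - 2571)*(-458) = -5607*(-458) = 2568006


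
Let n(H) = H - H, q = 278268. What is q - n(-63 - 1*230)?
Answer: 278268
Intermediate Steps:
n(H) = 0
q - n(-63 - 1*230) = 278268 - 1*0 = 278268 + 0 = 278268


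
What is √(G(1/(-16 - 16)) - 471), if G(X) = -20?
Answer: I*√491 ≈ 22.159*I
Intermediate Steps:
√(G(1/(-16 - 16)) - 471) = √(-20 - 471) = √(-491) = I*√491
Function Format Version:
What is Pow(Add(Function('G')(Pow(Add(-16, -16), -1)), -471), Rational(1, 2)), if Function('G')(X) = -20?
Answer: Mul(I, Pow(491, Rational(1, 2))) ≈ Mul(22.159, I)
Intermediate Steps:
Pow(Add(Function('G')(Pow(Add(-16, -16), -1)), -471), Rational(1, 2)) = Pow(Add(-20, -471), Rational(1, 2)) = Pow(-491, Rational(1, 2)) = Mul(I, Pow(491, Rational(1, 2)))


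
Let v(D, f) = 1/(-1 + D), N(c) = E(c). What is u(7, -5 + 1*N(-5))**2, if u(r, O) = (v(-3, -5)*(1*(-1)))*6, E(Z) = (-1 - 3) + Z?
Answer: 9/4 ≈ 2.2500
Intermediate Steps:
E(Z) = -4 + Z
N(c) = -4 + c
u(r, O) = 3/2 (u(r, O) = ((1*(-1))/(-1 - 3))*6 = (-1/(-4))*6 = -1/4*(-1)*6 = (1/4)*6 = 3/2)
u(7, -5 + 1*N(-5))**2 = (3/2)**2 = 9/4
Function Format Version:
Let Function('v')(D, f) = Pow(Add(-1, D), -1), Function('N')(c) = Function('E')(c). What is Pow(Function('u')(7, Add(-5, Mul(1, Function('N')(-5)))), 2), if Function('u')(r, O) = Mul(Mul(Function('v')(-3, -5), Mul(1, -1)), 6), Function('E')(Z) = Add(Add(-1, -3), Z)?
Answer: Rational(9, 4) ≈ 2.2500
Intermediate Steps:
Function('E')(Z) = Add(-4, Z)
Function('N')(c) = Add(-4, c)
Function('u')(r, O) = Rational(3, 2) (Function('u')(r, O) = Mul(Mul(Pow(Add(-1, -3), -1), Mul(1, -1)), 6) = Mul(Mul(Pow(-4, -1), -1), 6) = Mul(Mul(Rational(-1, 4), -1), 6) = Mul(Rational(1, 4), 6) = Rational(3, 2))
Pow(Function('u')(7, Add(-5, Mul(1, Function('N')(-5)))), 2) = Pow(Rational(3, 2), 2) = Rational(9, 4)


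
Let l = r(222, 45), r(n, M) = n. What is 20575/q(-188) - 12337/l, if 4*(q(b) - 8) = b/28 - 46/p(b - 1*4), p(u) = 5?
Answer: 632525269/124986 ≈ 5060.8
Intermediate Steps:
q(b) = 57/10 + b/112 (q(b) = 8 + (b/28 - 46/5)/4 = 8 + (-46/5 + b/28)/4 = 8 + (-23/10 + b/112) = 57/10 + b/112)
l = 222
20575/q(-188) - 12337/l = 20575/(57/10 + (1/112)*(-188)) - 12337/222 = 20575/(57/10 - 47/28) - 12337*1/222 = 20575/(563/140) - 12337/222 = 20575*(140/563) - 12337/222 = 2880500/563 - 12337/222 = 632525269/124986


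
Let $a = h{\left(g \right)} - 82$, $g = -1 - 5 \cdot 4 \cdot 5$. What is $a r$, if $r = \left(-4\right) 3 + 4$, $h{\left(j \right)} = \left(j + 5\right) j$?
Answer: $-76912$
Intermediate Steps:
$g = -101$ ($g = -1 - 100 = -101$)
$h{\left(j \right)} = j \left(5 + j\right)$ ($h{\left(j \right)} = \left(5 + j\right) j = j \left(5 + j\right)$)
$r = -8$ ($r = -12 + 4 = -8$)
$a = 9614$ ($a = - 101 \left(5 - 101\right) - 82 = \left(-101\right) \left(-96\right) - 82 = 9696 - 82 = 9614$)
$a r = 9614 \left(-8\right) = -76912$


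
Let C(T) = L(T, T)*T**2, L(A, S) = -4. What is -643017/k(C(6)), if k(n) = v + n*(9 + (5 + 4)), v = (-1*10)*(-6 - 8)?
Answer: 643017/2452 ≈ 262.24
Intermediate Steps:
v = 140 (v = -10*(-14) = 140)
C(T) = -4*T**2
k(n) = 140 + 18*n (k(n) = 140 + n*(9 + (5 + 4)) = 140 + n*(9 + 9) = 140 + n*18 = 140 + 18*n)
-643017/k(C(6)) = -643017/(140 + 18*(-4*6**2)) = -643017/(140 + 18*(-4*36)) = -643017/(140 + 18*(-144)) = -643017/(140 - 2592) = -643017/(-2452) = -643017*(-1/2452) = 643017/2452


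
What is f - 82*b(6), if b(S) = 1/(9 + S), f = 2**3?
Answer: 38/15 ≈ 2.5333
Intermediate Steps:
f = 8
f - 82*b(6) = 8 - 82/(9 + 6) = 8 - 82/15 = 38/15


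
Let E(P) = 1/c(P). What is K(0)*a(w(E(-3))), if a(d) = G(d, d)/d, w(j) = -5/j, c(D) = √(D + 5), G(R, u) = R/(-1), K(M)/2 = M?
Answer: 0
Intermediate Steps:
K(M) = 2*M
G(R, u) = -R (G(R, u) = R*(-1) = -R)
c(D) = √(5 + D)
E(P) = (5 + P)^(-½) (E(P) = 1/√(5 + P) = (5 + P)^(-½))
a(d) = -1 (a(d) = (-d)/d = -1)
K(0)*a(w(E(-3))) = (2*0)*(-1) = 0*(-1) = 0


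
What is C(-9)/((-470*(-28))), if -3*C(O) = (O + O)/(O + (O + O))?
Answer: -1/59220 ≈ -1.6886e-5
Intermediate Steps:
C(O) = -2/9 (C(O) = -(O + O)/(3*(O + (O + O))) = -2*O/(3*(O + 2*O)) = -2*O/(3*(3*O)) = -2*O*1/(3*O)/3 = -⅓*⅔ = -2/9)
C(-9)/((-470*(-28))) = -2/(9*((-470*(-28)))) = -2/9/13160 = -2/9*1/13160 = -1/59220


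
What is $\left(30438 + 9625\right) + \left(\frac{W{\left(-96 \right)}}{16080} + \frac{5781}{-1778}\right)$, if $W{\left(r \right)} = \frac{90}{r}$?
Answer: $\frac{610836173319}{15248128} \approx 40060.0$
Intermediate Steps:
$\left(30438 + 9625\right) + \left(\frac{W{\left(-96 \right)}}{16080} + \frac{5781}{-1778}\right) = \left(30438 + 9625\right) + \left(\frac{90 \frac{1}{-96}}{16080} + \frac{5781}{-1778}\right) = 40063 + \left(90 \left(- \frac{1}{96}\right) \frac{1}{16080} + 5781 \left(- \frac{1}{1778}\right)\right) = 40063 - \frac{49578745}{15248128} = \frac{610836173319}{15248128}$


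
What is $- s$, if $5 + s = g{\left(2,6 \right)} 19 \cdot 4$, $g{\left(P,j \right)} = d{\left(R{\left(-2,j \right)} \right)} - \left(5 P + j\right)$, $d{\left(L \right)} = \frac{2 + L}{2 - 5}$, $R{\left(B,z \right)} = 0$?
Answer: $\frac{3815}{3} \approx 1271.7$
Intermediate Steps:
$d{\left(L \right)} = - \frac{2}{3} - \frac{L}{3}$ ($d{\left(L \right)} = \frac{2 + L}{-3} = \left(2 + L\right) \left(- \frac{1}{3}\right) = - \frac{2}{3} - \frac{L}{3}$)
$g{\left(P,j \right)} = - \frac{2}{3} - j - 5 P$ ($g{\left(P,j \right)} = \left(- \frac{2}{3} - 0\right) - \left(5 P + j\right) = \left(- \frac{2}{3} + 0\right) - \left(j + 5 P\right) = - \frac{2}{3} - \left(j + 5 P\right) = - \frac{2}{3} - j - 5 P$)
$s = - \frac{3815}{3}$ ($s = -5 + \left(- \frac{2}{3} - 6 - 10\right) 19 \cdot 4 = -5 + \left(- \frac{50}{3}\right) 19 \cdot 4 = -5 - \frac{3800}{3} = - \frac{3815}{3} \approx -1271.7$)
$- s = \left(-1\right) \left(- \frac{3815}{3}\right) = \frac{3815}{3}$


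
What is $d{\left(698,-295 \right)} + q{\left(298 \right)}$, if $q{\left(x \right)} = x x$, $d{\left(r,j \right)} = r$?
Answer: $89502$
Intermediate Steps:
$q{\left(x \right)} = x^{2}$
$d{\left(698,-295 \right)} + q{\left(298 \right)} = 698 + 298^{2} = 698 + 88804 = 89502$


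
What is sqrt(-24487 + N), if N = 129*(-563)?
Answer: I*sqrt(97114) ≈ 311.63*I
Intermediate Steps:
N = -72627
sqrt(-24487 + N) = sqrt(-24487 - 72627) = sqrt(-97114) = I*sqrt(97114)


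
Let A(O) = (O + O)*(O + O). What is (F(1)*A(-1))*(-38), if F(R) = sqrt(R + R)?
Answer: -152*sqrt(2) ≈ -214.96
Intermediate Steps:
A(O) = 4*O**2 (A(O) = (2*O)*(2*O) = 4*O**2)
F(R) = sqrt(2)*sqrt(R) (F(R) = sqrt(2*R) = sqrt(2)*sqrt(R))
(F(1)*A(-1))*(-38) = ((sqrt(2)*sqrt(1))*(4*(-1)**2))*(-38) = ((sqrt(2)*1)*(4*1))*(-38) = (sqrt(2)*4)*(-38) = (4*sqrt(2))*(-38) = -152*sqrt(2)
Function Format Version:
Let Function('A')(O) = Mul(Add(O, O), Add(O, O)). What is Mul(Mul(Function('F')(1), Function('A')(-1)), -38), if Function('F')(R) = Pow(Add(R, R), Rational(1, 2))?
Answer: Mul(-152, Pow(2, Rational(1, 2))) ≈ -214.96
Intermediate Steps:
Function('A')(O) = Mul(4, Pow(O, 2)) (Function('A')(O) = Mul(Mul(2, O), Mul(2, O)) = Mul(4, Pow(O, 2)))
Function('F')(R) = Mul(Pow(2, Rational(1, 2)), Pow(R, Rational(1, 2))) (Function('F')(R) = Pow(Mul(2, R), Rational(1, 2)) = Mul(Pow(2, Rational(1, 2)), Pow(R, Rational(1, 2))))
Mul(Mul(Function('F')(1), Function('A')(-1)), -38) = Mul(Mul(Mul(Pow(2, Rational(1, 2)), Pow(1, Rational(1, 2))), Mul(4, Pow(-1, 2))), -38) = Mul(Mul(Mul(Pow(2, Rational(1, 2)), 1), Mul(4, 1)), -38) = Mul(Mul(Pow(2, Rational(1, 2)), 4), -38) = Mul(Mul(4, Pow(2, Rational(1, 2))), -38) = Mul(-152, Pow(2, Rational(1, 2)))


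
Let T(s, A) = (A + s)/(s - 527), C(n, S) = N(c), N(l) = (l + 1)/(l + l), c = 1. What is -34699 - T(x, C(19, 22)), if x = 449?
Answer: -451012/13 ≈ -34693.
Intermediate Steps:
N(l) = (1 + l)/(2*l) (N(l) = (1 + l)/((2*l)) = (1 + l)*(1/(2*l)) = (1 + l)/(2*l))
C(n, S) = 1 (C(n, S) = (½)*(1 + 1)/1 = (½)*1*2 = 1)
T(s, A) = (A + s)/(-527 + s)
-34699 - T(x, C(19, 22)) = -34699 - (1 + 449)/(-527 + 449) = -34699 - 450/(-78) = -34699 - (-1)*450/78 = -34699 - 1*(-75/13) = -34699 + 75/13 = -451012/13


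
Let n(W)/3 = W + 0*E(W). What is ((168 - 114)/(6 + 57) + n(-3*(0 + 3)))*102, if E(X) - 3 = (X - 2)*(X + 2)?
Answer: -18666/7 ≈ -2666.6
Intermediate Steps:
E(X) = 3 + (-2 + X)*(2 + X) (E(X) = 3 + (X - 2)*(X + 2) = 3 + (-2 + X)*(2 + X))
n(W) = 3*W (n(W) = 3*(W + 0*(-1 + W²)) = 3*(W + 0) = 3*W)
((168 - 114)/(6 + 57) + n(-3*(0 + 3)))*102 = ((168 - 114)/(6 + 57) + 3*(-3*(0 + 3)))*102 = (54/63 + 3*(-3*3))*102 = (54*(1/63) + 3*(-9))*102 = (6/7 - 27)*102 = -183/7*102 = -18666/7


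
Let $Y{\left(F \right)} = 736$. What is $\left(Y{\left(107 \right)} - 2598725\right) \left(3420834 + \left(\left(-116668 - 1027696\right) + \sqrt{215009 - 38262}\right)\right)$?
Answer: $-5914244018830 - 2597989 \sqrt{176747} \approx -5.9153 \cdot 10^{12}$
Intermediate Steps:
$\left(Y{\left(107 \right)} - 2598725\right) \left(3420834 + \left(\left(-116668 - 1027696\right) + \sqrt{215009 - 38262}\right)\right) = \left(736 - 2598725\right) \left(3420834 + \left(\left(-116668 - 1027696\right) + \sqrt{215009 - 38262}\right)\right) = - 2597989 \left(3420834 - \left(1144364 - \sqrt{176747}\right)\right) = - 2597989 \left(2276470 + \sqrt{176747}\right) = -5914244018830 - 2597989 \sqrt{176747}$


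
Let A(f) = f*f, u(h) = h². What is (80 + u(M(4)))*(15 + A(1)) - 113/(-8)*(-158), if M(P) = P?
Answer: -2783/4 ≈ -695.75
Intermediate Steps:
A(f) = f²
(80 + u(M(4)))*(15 + A(1)) - 113/(-8)*(-158) = (80 + 4²)*(15 + 1²) - 113/(-8)*(-158) = (80 + 16)*(15 + 1) - 113*(-⅛)*(-158) = 96*16 + (113/8)*(-158) = 1536 - 8927/4 = -2783/4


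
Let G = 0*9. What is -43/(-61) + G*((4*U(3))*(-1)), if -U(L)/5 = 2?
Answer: 43/61 ≈ 0.70492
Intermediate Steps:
U(L) = -10 (U(L) = -5*2 = -10)
G = 0
-43/(-61) + G*((4*U(3))*(-1)) = -43/(-61) + 0*((4*(-10))*(-1)) = -43*(-1/61) + 0*(-40*(-1)) = 43/61 + 0*40 = 43/61 + 0 = 43/61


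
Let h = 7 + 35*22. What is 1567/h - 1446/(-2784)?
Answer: 914345/360528 ≈ 2.5361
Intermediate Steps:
h = 777 (h = 7 + 770 = 777)
1567/h - 1446/(-2784) = 1567/777 - 1446/(-2784) = 1567*(1/777) - 1446*(-1/2784) = 1567/777 + 241/464 = 914345/360528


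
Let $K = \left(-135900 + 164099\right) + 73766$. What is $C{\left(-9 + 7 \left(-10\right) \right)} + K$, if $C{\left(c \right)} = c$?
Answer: $101886$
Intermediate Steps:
$K = 101965$ ($K = 28199 + 73766 = 101965$)
$C{\left(-9 + 7 \left(-10\right) \right)} + K = \left(-9 + 7 \left(-10\right)\right) + 101965 = \left(-9 - 70\right) + 101965 = -79 + 101965 = 101886$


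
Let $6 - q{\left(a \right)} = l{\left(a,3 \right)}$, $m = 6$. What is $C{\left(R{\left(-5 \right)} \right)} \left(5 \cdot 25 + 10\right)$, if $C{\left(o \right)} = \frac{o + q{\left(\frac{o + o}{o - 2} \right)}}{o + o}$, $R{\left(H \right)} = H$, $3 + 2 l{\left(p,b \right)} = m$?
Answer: $\frac{27}{4} \approx 6.75$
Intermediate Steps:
$l{\left(p,b \right)} = \frac{3}{2}$ ($l{\left(p,b \right)} = - \frac{3}{2} + \frac{1}{2} \cdot 6 = - \frac{3}{2} + 3 = \frac{3}{2}$)
$q{\left(a \right)} = \frac{9}{2}$ ($q{\left(a \right)} = 6 - \frac{3}{2} = \frac{9}{2}$)
$C{\left(o \right)} = \frac{\frac{9}{2} + o}{2 o}$ ($C{\left(o \right)} = \frac{o + \frac{9}{2}}{o + o} = \frac{\frac{9}{2} + o}{2 o}$)
$C{\left(R{\left(-5 \right)} \right)} \left(5 \cdot 25 + 10\right) = \frac{9 + 2 \left(-5\right)}{4 \left(-5\right)} \left(5 \cdot 25 + 10\right) = \frac{1}{4} \left(- \frac{1}{5}\right) \left(9 - 10\right) \left(125 + 10\right) = \frac{1}{4} \left(- \frac{1}{5}\right) \left(-1\right) 135 = \frac{1}{20} \cdot 135 = \frac{27}{4}$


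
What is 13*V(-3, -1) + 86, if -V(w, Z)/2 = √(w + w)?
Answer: 86 - 26*I*√6 ≈ 86.0 - 63.687*I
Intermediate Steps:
V(w, Z) = -2*√2*√w (V(w, Z) = -2*√(w + w) = -2*√2*√w)
13*V(-3, -1) + 86 = 13*(-2*√2*√(-3)) + 86 = 13*(-2*√2*I*√3) + 86 = 13*(-2*I*√6) + 86 = -26*I*√6 + 86 = 86 - 26*I*√6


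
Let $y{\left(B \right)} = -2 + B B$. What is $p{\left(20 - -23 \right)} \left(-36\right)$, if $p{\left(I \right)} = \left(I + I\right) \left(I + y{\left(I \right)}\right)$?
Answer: $-5851440$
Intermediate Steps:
$y{\left(B \right)} = -2 + B^{2}$
$p{\left(I \right)} = 2 I \left(-2 + I + I^{2}\right)$ ($p{\left(I \right)} = \left(I + I\right) \left(I + \left(-2 + I^{2}\right)\right) = 2 I \left(-2 + I + I^{2}\right)$)
$p{\left(20 - -23 \right)} \left(-36\right) = 2 \left(20 - -23\right) \left(-2 + \left(20 - -23\right) + \left(20 - -23\right)^{2}\right) \left(-36\right) = 2 \left(20 + 23\right) \left(-2 + \left(20 + 23\right) + \left(20 + 23\right)^{2}\right) \left(-36\right) = 2 \cdot 43 \left(-2 + 43 + 43^{2}\right) \left(-36\right) = 2 \cdot 43 \left(-2 + 43 + 1849\right) \left(-36\right) = 2 \cdot 43 \cdot 1890 \left(-36\right) = 162540 \left(-36\right) = -5851440$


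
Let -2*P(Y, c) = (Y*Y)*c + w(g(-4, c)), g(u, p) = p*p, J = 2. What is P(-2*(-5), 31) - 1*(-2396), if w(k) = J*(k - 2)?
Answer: -113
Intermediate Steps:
g(u, p) = p²
w(k) = -4 + 2*k (w(k) = 2*(k - 2) = 2*(-2 + k) = -4 + 2*k)
P(Y, c) = 2 - c² - c*Y²/2 (P(Y, c) = -((Y*Y)*c + (-4 + 2*c²))/2 = -(Y²*c + (-4 + 2*c²))/2 = -(c*Y² + (-4 + 2*c²))/2 = -(-4 + 2*c² + c*Y²)/2 = 2 - c² - c*Y²/2)
P(-2*(-5), 31) - 1*(-2396) = (2 - 1*31² - ½*31*(-2*(-5))²) - 1*(-2396) = (2 - 1*961 - ½*31*10²) + 2396 = (2 - 961 - ½*31*100) + 2396 = (2 - 961 - 1550) + 2396 = -2509 + 2396 = -113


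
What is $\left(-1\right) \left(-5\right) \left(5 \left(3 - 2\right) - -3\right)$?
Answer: $40$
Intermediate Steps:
$\left(-1\right) \left(-5\right) \left(5 \left(3 - 2\right) - -3\right) = 5 \left(5 \cdot 1 + 3\right) = 5 \left(5 + 3\right) = 5 \cdot 8 = 40$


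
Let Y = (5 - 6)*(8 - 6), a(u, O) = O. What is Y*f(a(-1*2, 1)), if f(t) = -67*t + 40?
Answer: 54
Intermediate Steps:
Y = -2 (Y = -1*2 = -2)
f(t) = 40 - 67*t
Y*f(a(-1*2, 1)) = -2*(40 - 67*1) = -2*(40 - 67) = -2*(-27) = 54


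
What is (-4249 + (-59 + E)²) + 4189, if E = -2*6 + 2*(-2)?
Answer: 5565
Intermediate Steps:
E = -16 (E = -12 - 4 = -16)
(-4249 + (-59 + E)²) + 4189 = (-4249 + (-59 - 16)²) + 4189 = (-4249 + (-75)²) + 4189 = (-4249 + 5625) + 4189 = 1376 + 4189 = 5565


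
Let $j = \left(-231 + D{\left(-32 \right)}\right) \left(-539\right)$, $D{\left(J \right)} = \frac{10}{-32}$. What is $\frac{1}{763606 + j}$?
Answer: $\frac{16}{14212535} \approx 1.1258 \cdot 10^{-6}$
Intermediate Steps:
$D{\left(J \right)} = - \frac{5}{16}$ ($D{\left(J \right)} = 10 \left(- \frac{1}{32}\right) = - \frac{5}{16}$)
$j = \frac{1994839}{16}$ ($j = \left(-231 - \frac{5}{16}\right) \left(-539\right) = \left(- \frac{3701}{16}\right) \left(-539\right) = \frac{1994839}{16} \approx 1.2468 \cdot 10^{5}$)
$\frac{1}{763606 + j} = \frac{1}{763606 + \frac{1994839}{16}} = \frac{1}{\frac{14212535}{16}} = \frac{16}{14212535}$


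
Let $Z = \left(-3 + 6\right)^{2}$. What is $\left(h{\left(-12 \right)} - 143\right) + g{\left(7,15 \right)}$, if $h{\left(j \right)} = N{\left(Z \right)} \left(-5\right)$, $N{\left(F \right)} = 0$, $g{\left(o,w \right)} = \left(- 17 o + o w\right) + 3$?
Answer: $-154$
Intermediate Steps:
$Z = 9$ ($Z = 3^{2} = 9$)
$g{\left(o,w \right)} = 3 - 17 o + o w$
$h{\left(j \right)} = 0$ ($h{\left(j \right)} = 0 \left(-5\right) = 0$)
$\left(h{\left(-12 \right)} - 143\right) + g{\left(7,15 \right)} = \left(0 - 143\right) + \left(3 - 119 + 7 \cdot 15\right) = -143 + \left(3 - 119 + 105\right) = -143 - 11 = -154$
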